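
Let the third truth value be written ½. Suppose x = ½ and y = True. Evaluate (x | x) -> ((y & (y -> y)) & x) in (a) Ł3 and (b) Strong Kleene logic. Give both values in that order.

In Ł3: x | x = ½ | ½ = ½
y -> y = True -> True = True
y & (y -> y) = True & True = True
(y & (y -> y)) & x = True & ½ = ½
(x | x) -> ((y & (y -> y)) & x) = ½ -> ½ = True  [min(1, 1−½+½)]
In Strong Kleene logic: x | x = ½ | ½ = ½
y -> y = True -> True = True
y & (y -> y) = True & True = True
(y & (y -> y)) & x = True & ½ = ½
(x | x) -> ((y & (y -> y)) & x) = ½ -> ½ = ½  [~½ | ½]
They differ because Ł3 and Strong Kleene logic treat ½ differently under implication.

True; ½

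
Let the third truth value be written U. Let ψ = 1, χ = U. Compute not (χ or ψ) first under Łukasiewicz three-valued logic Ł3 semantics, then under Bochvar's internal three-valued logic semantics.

0; U

In Łukasiewicz three-valued logic Ł3: χ or ψ = U or 1 = 1
not (χ or ψ) = not 1 = 0
In Bochvar's internal three-valued logic: χ or ψ = U or 1 = U
not (χ or ψ) = not U = U
They differ because Łukasiewicz three-valued logic Ł3 and Bochvar's internal three-valued logic treat U differently under the binary connectives.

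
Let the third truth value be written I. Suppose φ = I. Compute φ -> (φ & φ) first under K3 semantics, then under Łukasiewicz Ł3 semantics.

I; 1

In K3: φ & φ = I & I = I
φ -> (φ & φ) = I -> I = I  [~I | I]
In Łukasiewicz Ł3: φ & φ = I & I = I
φ -> (φ & φ) = I -> I = 1
They differ because K3 and Łukasiewicz Ł3 treat I differently under implication.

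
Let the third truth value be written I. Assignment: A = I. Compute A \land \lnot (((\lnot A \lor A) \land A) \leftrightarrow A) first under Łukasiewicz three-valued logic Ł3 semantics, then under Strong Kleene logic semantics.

False; I

In Łukasiewicz three-valued logic Ł3: \lnot A = \lnot I = I
\lnot A \lor A = I \lor I = I
(\lnot A \lor A) \land A = I \land I = I
((\lnot A \lor A) \land A) \leftrightarrow A = I \leftrightarrow I = True  [1 − |½−½|]
\lnot (((\lnot A \lor A) \land A) \leftrightarrow A) = \lnot True = False
A \land \lnot (((\lnot A \lor A) \land A) \leftrightarrow A) = I \land False = False
In Strong Kleene logic: \lnot A = \lnot I = I
\lnot A \lor A = I \lor I = I
(\lnot A \lor A) \land A = I \land I = I
((\lnot A \lor A) \land A) \leftrightarrow A = I \leftrightarrow I = I
\lnot (((\lnot A \lor A) \land A) \leftrightarrow A) = \lnot I = I
A \land \lnot (((\lnot A \lor A) \land A) \leftrightarrow A) = I \land I = I
They differ because Łukasiewicz three-valued logic Ł3 and Strong Kleene logic treat I differently under implication.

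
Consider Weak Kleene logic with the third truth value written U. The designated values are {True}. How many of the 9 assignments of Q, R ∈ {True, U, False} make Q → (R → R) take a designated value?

4

Designated under: (Q=True, R=True); (Q=True, R=False); (Q=False, R=True); (Q=False, R=False).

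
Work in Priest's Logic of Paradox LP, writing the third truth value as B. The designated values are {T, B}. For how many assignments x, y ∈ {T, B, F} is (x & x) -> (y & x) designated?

Of the 9 assignments, 8 give a value in {T, B}.

8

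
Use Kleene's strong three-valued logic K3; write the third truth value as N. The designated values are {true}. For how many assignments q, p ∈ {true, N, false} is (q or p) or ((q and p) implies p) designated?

Of the 9 assignments, 8 give a value in {true}.

8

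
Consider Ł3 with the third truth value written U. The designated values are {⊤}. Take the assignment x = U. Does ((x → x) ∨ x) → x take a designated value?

x → x = U → U = ⊤  [min(1, 1−½+½)]
(x → x) ∨ x = ⊤ ∨ U = ⊤
((x → x) ∨ x) → x = ⊤ → U = U
U ∉ {⊤}.

No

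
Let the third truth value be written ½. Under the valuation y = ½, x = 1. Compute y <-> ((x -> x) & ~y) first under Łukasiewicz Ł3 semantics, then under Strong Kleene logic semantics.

1; ½

In Łukasiewicz Ł3: x -> x = 1 -> 1 = 1
~y = ~½ = ½
(x -> x) & ~y = 1 & ½ = ½
y <-> ((x -> x) & ~y) = ½ <-> ½ = 1
In Strong Kleene logic: x -> x = 1 -> 1 = 1
~y = ~½ = ½
(x -> x) & ~y = 1 & ½ = ½
y <-> ((x -> x) & ~y) = ½ <-> ½ = ½
They differ because Łukasiewicz Ł3 and Strong Kleene logic treat ½ differently under implication.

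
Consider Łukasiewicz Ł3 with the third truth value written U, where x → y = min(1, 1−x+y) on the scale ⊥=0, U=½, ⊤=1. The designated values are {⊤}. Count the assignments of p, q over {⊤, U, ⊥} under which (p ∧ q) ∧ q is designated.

Designated under: (p=⊤, q=⊤).

1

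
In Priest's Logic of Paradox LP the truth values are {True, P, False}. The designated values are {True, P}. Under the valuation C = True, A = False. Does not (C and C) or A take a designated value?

C and C = True and True = True
not (C and C) = not True = False
not (C and C) or A = False or False = False
False ∉ {True, P}.

No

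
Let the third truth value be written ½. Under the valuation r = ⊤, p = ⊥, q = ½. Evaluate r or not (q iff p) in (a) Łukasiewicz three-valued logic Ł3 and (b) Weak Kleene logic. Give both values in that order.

⊤; ½

In Łukasiewicz three-valued logic Ł3: q iff p = ½ iff ⊥ = ½  [1 − |½−0|]
not (q iff p) = not ½ = ½
r or not (q iff p) = ⊤ or ½ = ⊤
In Weak Kleene logic: q iff p = ½ iff ⊥ = ½
not (q iff p) = not ½ = ½
r or not (q iff p) = ⊤ or ½ = ½
They differ because Łukasiewicz three-valued logic Ł3 and Weak Kleene logic treat ½ differently under the binary connectives.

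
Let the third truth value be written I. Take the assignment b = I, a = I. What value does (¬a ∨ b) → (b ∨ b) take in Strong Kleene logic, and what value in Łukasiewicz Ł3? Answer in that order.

I; T

In Strong Kleene logic: ¬a = ¬I = I
¬a ∨ b = I ∨ I = I
b ∨ b = I ∨ I = I
(¬a ∨ b) → (b ∨ b) = I → I = I  [¬I ∨ I]
In Łukasiewicz Ł3: ¬a = ¬I = I
¬a ∨ b = I ∨ I = I
b ∨ b = I ∨ I = I
(¬a ∨ b) → (b ∨ b) = I → I = T  [min(1, 1−½+½)]
They differ because Strong Kleene logic and Łukasiewicz Ł3 treat I differently under implication.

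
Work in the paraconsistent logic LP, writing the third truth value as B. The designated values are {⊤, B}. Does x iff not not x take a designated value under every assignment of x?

Yes

Every assignment of x over {⊤, B, ⊥} gives a value in {⊤, B}.
In particular, with x=B: x iff not not x = B.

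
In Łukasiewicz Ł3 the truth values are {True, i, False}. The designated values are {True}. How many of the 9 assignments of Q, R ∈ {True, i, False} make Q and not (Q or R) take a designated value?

0

Of the 9 assignments, 0 give a value in {True}.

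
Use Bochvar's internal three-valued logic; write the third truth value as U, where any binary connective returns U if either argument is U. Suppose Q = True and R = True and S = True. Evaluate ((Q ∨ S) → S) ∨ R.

Q ∨ S = True ∨ True = True
(Q ∨ S) → S = True → True = True
((Q ∨ S) → S) ∨ R = True ∨ True = True

True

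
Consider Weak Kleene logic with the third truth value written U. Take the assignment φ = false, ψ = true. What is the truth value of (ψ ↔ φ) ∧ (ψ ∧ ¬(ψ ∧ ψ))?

false

ψ ↔ φ = true ↔ false = false
ψ ∧ ψ = true ∧ true = true
¬(ψ ∧ ψ) = ¬true = false
ψ ∧ ¬(ψ ∧ ψ) = true ∧ false = false
(ψ ↔ φ) ∧ (ψ ∧ ¬(ψ ∧ ψ)) = false ∧ false = false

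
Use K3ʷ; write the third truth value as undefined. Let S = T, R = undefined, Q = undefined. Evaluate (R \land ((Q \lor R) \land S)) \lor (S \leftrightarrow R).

undefined

Q \lor R = undefined \lor undefined = undefined
(Q \lor R) \land S = undefined \land T = undefined
R \land ((Q \lor R) \land S) = undefined \land undefined = undefined
S \leftrightarrow R = T \leftrightarrow undefined = undefined
(R \land ((Q \lor R) \land S)) \lor (S \leftrightarrow R) = undefined \lor undefined = undefined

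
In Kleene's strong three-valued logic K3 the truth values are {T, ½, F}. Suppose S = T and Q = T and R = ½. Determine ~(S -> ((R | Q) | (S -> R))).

F

R | Q = ½ | T = T
S -> R = T -> ½ = ½  [~T | ½]
(R | Q) | (S -> R) = T | ½ = T
S -> ((R | Q) | (S -> R)) = T -> T = T
~(S -> ((R | Q) | (S -> R))) = ~T = F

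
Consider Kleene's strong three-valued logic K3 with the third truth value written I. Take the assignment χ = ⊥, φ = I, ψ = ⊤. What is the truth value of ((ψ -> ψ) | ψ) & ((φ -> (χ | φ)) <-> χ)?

ψ -> ψ = ⊤ -> ⊤ = ⊤
(ψ -> ψ) | ψ = ⊤ | ⊤ = ⊤
χ | φ = ⊥ | I = I
φ -> (χ | φ) = I -> I = I  [~I | I]
(φ -> (χ | φ)) <-> χ = I <-> ⊥ = I
((ψ -> ψ) | ψ) & ((φ -> (χ | φ)) <-> χ) = ⊤ & I = I

I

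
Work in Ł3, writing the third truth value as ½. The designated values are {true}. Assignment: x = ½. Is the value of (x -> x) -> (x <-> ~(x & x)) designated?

x -> x = ½ -> ½ = true  [min(1, 1−½+½)]
x & x = ½ & ½ = ½
~(x & x) = ~½ = ½
x <-> ~(x & x) = ½ <-> ½ = true
(x -> x) -> (x <-> ~(x & x)) = true -> true = true
true ∈ {true}.

Yes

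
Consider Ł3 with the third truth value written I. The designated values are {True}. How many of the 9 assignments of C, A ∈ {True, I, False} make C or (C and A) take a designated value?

3

Designated under: (C=True, A=True); (C=True, A=I); (C=True, A=False).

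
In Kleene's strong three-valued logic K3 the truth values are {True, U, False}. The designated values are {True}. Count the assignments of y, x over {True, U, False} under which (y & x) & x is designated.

1

Designated under: (y=True, x=True).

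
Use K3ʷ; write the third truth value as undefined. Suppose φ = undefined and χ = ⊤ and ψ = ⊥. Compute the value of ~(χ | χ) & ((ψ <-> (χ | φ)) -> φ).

undefined

χ | χ = ⊤ | ⊤ = ⊤
~(χ | χ) = ~⊤ = ⊥
χ | φ = ⊤ | undefined = undefined
ψ <-> (χ | φ) = ⊥ <-> undefined = undefined
(ψ <-> (χ | φ)) -> φ = undefined -> undefined = undefined  [any arg is the third value ⇒ result is the third value]
~(χ | χ) & ((ψ <-> (χ | φ)) -> φ) = ⊥ & undefined = undefined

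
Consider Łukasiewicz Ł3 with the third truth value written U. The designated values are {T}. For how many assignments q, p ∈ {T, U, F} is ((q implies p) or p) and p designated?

Designated under: (q=T, p=T); (q=U, p=T); (q=F, p=T).

3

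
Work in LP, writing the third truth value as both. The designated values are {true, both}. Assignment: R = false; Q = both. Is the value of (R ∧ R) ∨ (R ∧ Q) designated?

No

R ∧ R = false ∧ false = false
R ∧ Q = false ∧ both = false
(R ∧ R) ∨ (R ∧ Q) = false ∨ false = false
false ∉ {true, both}.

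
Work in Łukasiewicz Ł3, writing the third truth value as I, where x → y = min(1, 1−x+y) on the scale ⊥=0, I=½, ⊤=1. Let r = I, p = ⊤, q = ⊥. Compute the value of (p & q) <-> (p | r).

p & q = ⊤ & ⊥ = ⊥
p | r = ⊤ | I = ⊤
(p & q) <-> (p | r) = ⊥ <-> ⊤ = ⊥

⊥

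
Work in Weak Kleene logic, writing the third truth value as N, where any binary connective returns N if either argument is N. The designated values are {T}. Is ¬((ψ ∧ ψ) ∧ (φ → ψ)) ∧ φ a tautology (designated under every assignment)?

Countermodel: ψ=T, φ=T gives F, which is not designated.

No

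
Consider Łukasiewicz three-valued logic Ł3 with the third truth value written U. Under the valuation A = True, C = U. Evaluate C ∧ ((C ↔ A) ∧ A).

U

C ↔ A = U ↔ True = U  [1 − |½−1|]
(C ↔ A) ∧ A = U ∧ True = U
C ∧ ((C ↔ A) ∧ A) = U ∧ U = U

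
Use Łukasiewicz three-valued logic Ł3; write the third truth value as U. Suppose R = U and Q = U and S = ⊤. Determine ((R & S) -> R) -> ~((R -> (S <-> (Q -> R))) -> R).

R & S = U & ⊤ = U
(R & S) -> R = U -> U = ⊤
Q -> R = U -> U = ⊤
S <-> (Q -> R) = ⊤ <-> ⊤ = ⊤
R -> (S <-> (Q -> R)) = U -> ⊤ = ⊤
(R -> (S <-> (Q -> R))) -> R = ⊤ -> U = U
~((R -> (S <-> (Q -> R))) -> R) = ~U = U
((R & S) -> R) -> ~((R -> (S <-> (Q -> R))) -> R) = ⊤ -> U = U

U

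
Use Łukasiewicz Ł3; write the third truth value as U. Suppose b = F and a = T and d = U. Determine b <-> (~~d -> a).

F

~d = ~U = U
~~d = ~U = U
~~d -> a = U -> T = T  [min(1, 1−½+1)]
b <-> (~~d -> a) = F <-> T = F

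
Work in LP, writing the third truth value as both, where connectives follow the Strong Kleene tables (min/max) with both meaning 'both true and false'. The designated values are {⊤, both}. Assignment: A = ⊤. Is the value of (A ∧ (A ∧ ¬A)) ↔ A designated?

No

¬A = ¬⊤ = ⊥
A ∧ ¬A = ⊤ ∧ ⊥ = ⊥
A ∧ (A ∧ ¬A) = ⊤ ∧ ⊥ = ⊥
(A ∧ (A ∧ ¬A)) ↔ A = ⊥ ↔ ⊤ = ⊥
⊥ ∉ {⊤, both}.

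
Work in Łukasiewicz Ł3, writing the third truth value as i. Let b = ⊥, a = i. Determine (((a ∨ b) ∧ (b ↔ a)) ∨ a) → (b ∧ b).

i

a ∨ b = i ∨ ⊥ = i
b ↔ a = ⊥ ↔ i = i  [1 − |0−½|]
(a ∨ b) ∧ (b ↔ a) = i ∧ i = i
((a ∨ b) ∧ (b ↔ a)) ∨ a = i ∨ i = i
b ∧ b = ⊥ ∧ ⊥ = ⊥
(((a ∨ b) ∧ (b ↔ a)) ∨ a) → (b ∧ b) = i → ⊥ = i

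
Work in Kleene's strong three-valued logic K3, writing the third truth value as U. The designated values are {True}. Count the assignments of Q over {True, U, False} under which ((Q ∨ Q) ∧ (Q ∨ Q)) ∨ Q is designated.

1

Q=True: True ✓
Q=U: U ·
Q=False: False ·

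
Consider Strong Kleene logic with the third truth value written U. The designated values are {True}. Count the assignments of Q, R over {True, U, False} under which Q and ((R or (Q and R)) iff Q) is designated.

Designated under: (Q=True, R=True).

1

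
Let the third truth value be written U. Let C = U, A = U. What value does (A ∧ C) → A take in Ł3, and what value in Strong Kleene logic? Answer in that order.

In Ł3: A ∧ C = U ∧ U = U
(A ∧ C) → A = U → U = T  [min(1, 1−½+½)]
In Strong Kleene logic: A ∧ C = U ∧ U = U
(A ∧ C) → A = U → U = U  [¬U ∨ U]
They differ because Ł3 and Strong Kleene logic treat U differently under implication.

T; U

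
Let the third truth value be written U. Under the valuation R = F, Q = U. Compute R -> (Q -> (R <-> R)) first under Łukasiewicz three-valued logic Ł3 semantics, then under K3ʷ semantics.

T; U

In Łukasiewicz three-valued logic Ł3: R <-> R = F <-> F = T
Q -> (R <-> R) = U -> T = T
R -> (Q -> (R <-> R)) = F -> T = T
In K3ʷ: R <-> R = F <-> F = T
Q -> (R <-> R) = U -> T = U
R -> (Q -> (R <-> R)) = F -> U = U
They differ because Łukasiewicz three-valued logic Ł3 and K3ʷ treat U differently under the binary connectives.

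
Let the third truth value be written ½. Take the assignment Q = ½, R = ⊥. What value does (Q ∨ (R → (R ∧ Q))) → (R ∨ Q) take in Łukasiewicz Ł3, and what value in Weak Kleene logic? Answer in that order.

In Łukasiewicz Ł3: R ∧ Q = ⊥ ∧ ½ = ⊥
R → (R ∧ Q) = ⊥ → ⊥ = ⊤
Q ∨ (R → (R ∧ Q)) = ½ ∨ ⊤ = ⊤
R ∨ Q = ⊥ ∨ ½ = ½
(Q ∨ (R → (R ∧ Q))) → (R ∨ Q) = ⊤ → ½ = ½  [min(1, 1−1+½)]
In Weak Kleene logic: R ∧ Q = ⊥ ∧ ½ = ½
R → (R ∧ Q) = ⊥ → ½ = ½  [any arg is the third value ⇒ result is the third value]
Q ∨ (R → (R ∧ Q)) = ½ ∨ ½ = ½
R ∨ Q = ⊥ ∨ ½ = ½
(Q ∨ (R → (R ∧ Q))) → (R ∨ Q) = ½ → ½ = ½

½; ½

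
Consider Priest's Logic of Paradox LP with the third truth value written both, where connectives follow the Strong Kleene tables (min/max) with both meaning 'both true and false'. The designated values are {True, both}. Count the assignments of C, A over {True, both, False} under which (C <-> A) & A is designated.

5

Of the 9 assignments, 5 give a value in {True, both}.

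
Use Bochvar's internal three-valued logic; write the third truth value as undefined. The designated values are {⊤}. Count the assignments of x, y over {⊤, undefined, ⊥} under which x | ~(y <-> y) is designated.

Designated under: (x=⊤, y=⊤); (x=⊤, y=⊥).

2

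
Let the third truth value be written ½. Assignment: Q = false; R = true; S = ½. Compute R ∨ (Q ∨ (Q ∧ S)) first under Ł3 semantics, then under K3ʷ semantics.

true; ½

In Ł3: Q ∧ S = false ∧ ½ = false
Q ∨ (Q ∧ S) = false ∨ false = false
R ∨ (Q ∨ (Q ∧ S)) = true ∨ false = true
In K3ʷ: Q ∧ S = false ∧ ½ = ½
Q ∨ (Q ∧ S) = false ∨ ½ = ½
R ∨ (Q ∨ (Q ∧ S)) = true ∨ ½ = ½
They differ because Ł3 and K3ʷ treat ½ differently under the binary connectives.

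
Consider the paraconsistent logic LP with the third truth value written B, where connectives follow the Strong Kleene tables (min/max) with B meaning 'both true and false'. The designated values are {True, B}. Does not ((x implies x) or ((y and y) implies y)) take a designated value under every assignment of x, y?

No

Countermodel: x=True, y=True gives False, which is not designated.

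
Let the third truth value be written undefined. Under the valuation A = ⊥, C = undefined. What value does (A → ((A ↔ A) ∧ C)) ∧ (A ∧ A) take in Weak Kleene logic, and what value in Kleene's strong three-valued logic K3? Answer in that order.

undefined; ⊥

In Weak Kleene logic: A ↔ A = ⊥ ↔ ⊥ = ⊤
(A ↔ A) ∧ C = ⊤ ∧ undefined = undefined
A → ((A ↔ A) ∧ C) = ⊥ → undefined = undefined  [any arg is the third value ⇒ result is the third value]
A ∧ A = ⊥ ∧ ⊥ = ⊥
(A → ((A ↔ A) ∧ C)) ∧ (A ∧ A) = undefined ∧ ⊥ = undefined
In Kleene's strong three-valued logic K3: A ↔ A = ⊥ ↔ ⊥ = ⊤
(A ↔ A) ∧ C = ⊤ ∧ undefined = undefined
A → ((A ↔ A) ∧ C) = ⊥ → undefined = ⊤  [¬⊥ ∨ undefined]
A ∧ A = ⊥ ∧ ⊥ = ⊥
(A → ((A ↔ A) ∧ C)) ∧ (A ∧ A) = ⊤ ∧ ⊥ = ⊥
They differ because Weak Kleene logic and Kleene's strong three-valued logic K3 treat undefined differently under the binary connectives.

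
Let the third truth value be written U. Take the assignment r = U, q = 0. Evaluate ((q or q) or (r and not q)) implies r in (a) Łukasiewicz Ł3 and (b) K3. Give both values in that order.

1; U

In Łukasiewicz Ł3: q or q = 0 or 0 = 0
not q = not 0 = 1
r and not q = U and 1 = U
(q or q) or (r and not q) = 0 or U = U
((q or q) or (r and not q)) implies r = U implies U = 1  [min(1, 1−½+½)]
In K3: q or q = 0 or 0 = 0
not q = not 0 = 1
r and not q = U and 1 = U
(q or q) or (r and not q) = 0 or U = U
((q or q) or (r and not q)) implies r = U implies U = U  [not U or U]
They differ because Łukasiewicz Ł3 and K3 treat U differently under implication.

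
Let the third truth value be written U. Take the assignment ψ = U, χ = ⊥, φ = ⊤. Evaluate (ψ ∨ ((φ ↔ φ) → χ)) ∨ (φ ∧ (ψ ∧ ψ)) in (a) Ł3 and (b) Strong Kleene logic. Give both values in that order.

U; U

In Ł3: φ ↔ φ = ⊤ ↔ ⊤ = ⊤
(φ ↔ φ) → χ = ⊤ → ⊥ = ⊥
ψ ∨ ((φ ↔ φ) → χ) = U ∨ ⊥ = U
ψ ∧ ψ = U ∧ U = U
φ ∧ (ψ ∧ ψ) = ⊤ ∧ U = U
(ψ ∨ ((φ ↔ φ) → χ)) ∨ (φ ∧ (ψ ∧ ψ)) = U ∨ U = U
In Strong Kleene logic: φ ↔ φ = ⊤ ↔ ⊤ = ⊤
(φ ↔ φ) → χ = ⊤ → ⊥ = ⊥
ψ ∨ ((φ ↔ φ) → χ) = U ∨ ⊥ = U
ψ ∧ ψ = U ∧ U = U
φ ∧ (ψ ∧ ψ) = ⊤ ∧ U = U
(ψ ∨ ((φ ↔ φ) → χ)) ∨ (φ ∧ (ψ ∧ ψ)) = U ∨ U = U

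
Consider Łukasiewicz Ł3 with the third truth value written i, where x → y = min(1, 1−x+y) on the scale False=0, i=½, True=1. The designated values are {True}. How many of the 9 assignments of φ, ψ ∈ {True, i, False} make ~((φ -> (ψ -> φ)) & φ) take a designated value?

3

Designated under: (φ=False, ψ=True); (φ=False, ψ=i); (φ=False, ψ=False).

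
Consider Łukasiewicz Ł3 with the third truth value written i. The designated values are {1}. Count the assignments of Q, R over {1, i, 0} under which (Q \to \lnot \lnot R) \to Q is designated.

Designated under: (Q=1, R=1); (Q=1, R=i); (Q=1, R=0); (Q=i, R=0).

4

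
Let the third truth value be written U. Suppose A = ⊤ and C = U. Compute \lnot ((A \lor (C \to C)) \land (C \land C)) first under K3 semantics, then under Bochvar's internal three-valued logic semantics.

U; U

In K3: C \to C = U \to U = U  [\lnot U \lor U]
A \lor (C \to C) = ⊤ \lor U = ⊤
C \land C = U \land U = U
(A \lor (C \to C)) \land (C \land C) = ⊤ \land U = U
\lnot ((A \lor (C \to C)) \land (C \land C)) = \lnot U = U
In Bochvar's internal three-valued logic: C \to C = U \to U = U  [any arg is the third value ⇒ result is the third value]
A \lor (C \to C) = ⊤ \lor U = U
C \land C = U \land U = U
(A \lor (C \to C)) \land (C \land C) = U \land U = U
\lnot ((A \lor (C \to C)) \land (C \land C)) = \lnot U = U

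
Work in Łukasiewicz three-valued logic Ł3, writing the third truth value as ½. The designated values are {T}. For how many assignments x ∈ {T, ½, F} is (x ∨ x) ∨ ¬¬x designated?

x=T: T ✓
x=½: ½ ·
x=F: F ·

1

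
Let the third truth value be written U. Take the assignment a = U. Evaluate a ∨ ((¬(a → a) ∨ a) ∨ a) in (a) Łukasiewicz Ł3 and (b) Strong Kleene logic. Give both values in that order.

In Łukasiewicz Ł3: a → a = U → U = ⊤  [min(1, 1−½+½)]
¬(a → a) = ¬⊤ = ⊥
¬(a → a) ∨ a = ⊥ ∨ U = U
(¬(a → a) ∨ a) ∨ a = U ∨ U = U
a ∨ ((¬(a → a) ∨ a) ∨ a) = U ∨ U = U
In Strong Kleene logic: a → a = U → U = U  [¬U ∨ U]
¬(a → a) = ¬U = U
¬(a → a) ∨ a = U ∨ U = U
(¬(a → a) ∨ a) ∨ a = U ∨ U = U
a ∨ ((¬(a → a) ∨ a) ∨ a) = U ∨ U = U

U; U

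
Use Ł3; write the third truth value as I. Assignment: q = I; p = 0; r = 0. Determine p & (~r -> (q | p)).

0

~r = ~0 = 1
q | p = I | 0 = I
~r -> (q | p) = 1 -> I = I  [min(1, 1−1+½)]
p & (~r -> (q | p)) = 0 & I = 0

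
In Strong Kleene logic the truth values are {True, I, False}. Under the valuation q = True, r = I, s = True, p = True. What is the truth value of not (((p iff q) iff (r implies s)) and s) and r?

p iff q = True iff True = True
r implies s = I implies True = True  [not I or True]
(p iff q) iff (r implies s) = True iff True = True
((p iff q) iff (r implies s)) and s = True and True = True
not (((p iff q) iff (r implies s)) and s) = not True = False
not (((p iff q) iff (r implies s)) and s) and r = False and I = False

False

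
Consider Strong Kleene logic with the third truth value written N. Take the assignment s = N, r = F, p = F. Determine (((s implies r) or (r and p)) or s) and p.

F

s implies r = N implies F = N  [not N or F]
r and p = F and F = F
(s implies r) or (r and p) = N or F = N
((s implies r) or (r and p)) or s = N or N = N
(((s implies r) or (r and p)) or s) and p = N and F = F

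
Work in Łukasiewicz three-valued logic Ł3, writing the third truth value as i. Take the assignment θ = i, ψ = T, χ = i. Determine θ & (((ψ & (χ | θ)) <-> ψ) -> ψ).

i

χ | θ = i | i = i
ψ & (χ | θ) = T & i = i
(ψ & (χ | θ)) <-> ψ = i <-> T = i  [1 − |½−1|]
((ψ & (χ | θ)) <-> ψ) -> ψ = i -> T = T
θ & (((ψ & (χ | θ)) <-> ψ) -> ψ) = i & T = i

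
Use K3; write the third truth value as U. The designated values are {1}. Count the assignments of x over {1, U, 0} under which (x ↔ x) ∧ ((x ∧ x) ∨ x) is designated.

x=1: 1 ✓
x=U: U ·
x=0: 0 ·

1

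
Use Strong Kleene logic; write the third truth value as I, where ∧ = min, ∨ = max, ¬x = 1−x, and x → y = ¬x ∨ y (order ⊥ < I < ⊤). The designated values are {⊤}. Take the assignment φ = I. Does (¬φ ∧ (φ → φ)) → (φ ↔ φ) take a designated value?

No

¬φ = ¬I = I
φ → φ = I → I = I  [¬I ∨ I]
¬φ ∧ (φ → φ) = I ∧ I = I
φ ↔ φ = I ↔ I = I
(¬φ ∧ (φ → φ)) → (φ ↔ φ) = I → I = I
I ∉ {⊤}.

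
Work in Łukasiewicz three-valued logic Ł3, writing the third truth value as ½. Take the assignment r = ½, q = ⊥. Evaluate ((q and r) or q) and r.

⊥

q and r = ⊥ and ½ = ⊥
(q and r) or q = ⊥ or ⊥ = ⊥
((q and r) or q) and r = ⊥ and ½ = ⊥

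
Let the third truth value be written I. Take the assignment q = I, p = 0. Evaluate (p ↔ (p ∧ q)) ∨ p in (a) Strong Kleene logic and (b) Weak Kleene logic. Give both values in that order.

1; I

In Strong Kleene logic: p ∧ q = 0 ∧ I = 0
p ↔ (p ∧ q) = 0 ↔ 0 = 1
(p ↔ (p ∧ q)) ∨ p = 1 ∨ 0 = 1
In Weak Kleene logic: p ∧ q = 0 ∧ I = I
p ↔ (p ∧ q) = 0 ↔ I = I
(p ↔ (p ∧ q)) ∨ p = I ∨ 0 = I
They differ because Strong Kleene logic and Weak Kleene logic treat I differently under the binary connectives.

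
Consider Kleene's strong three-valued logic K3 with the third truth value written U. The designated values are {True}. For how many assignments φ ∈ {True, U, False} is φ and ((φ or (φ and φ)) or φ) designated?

φ=True: True ✓
φ=U: U ·
φ=False: False ·

1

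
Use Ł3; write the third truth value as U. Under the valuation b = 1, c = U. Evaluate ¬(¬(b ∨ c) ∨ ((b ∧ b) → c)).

U

b ∨ c = 1 ∨ U = 1
¬(b ∨ c) = ¬1 = 0
b ∧ b = 1 ∧ 1 = 1
(b ∧ b) → c = 1 → U = U  [min(1, 1−1+½)]
¬(b ∨ c) ∨ ((b ∧ b) → c) = 0 ∨ U = U
¬(¬(b ∨ c) ∨ ((b ∧ b) → c)) = ¬U = U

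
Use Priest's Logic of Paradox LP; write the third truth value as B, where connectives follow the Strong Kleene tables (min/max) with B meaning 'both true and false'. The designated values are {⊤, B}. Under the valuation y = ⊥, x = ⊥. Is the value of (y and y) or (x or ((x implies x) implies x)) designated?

y and y = ⊥ and ⊥ = ⊥
x implies x = ⊥ implies ⊥ = ⊤
(x implies x) implies x = ⊤ implies ⊥ = ⊥
x or ((x implies x) implies x) = ⊥ or ⊥ = ⊥
(y and y) or (x or ((x implies x) implies x)) = ⊥ or ⊥ = ⊥
⊥ ∉ {⊤, B}.

No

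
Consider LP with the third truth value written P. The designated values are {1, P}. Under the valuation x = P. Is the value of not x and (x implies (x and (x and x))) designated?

not x = not P = P
x and x = P and P = P
x and (x and x) = P and P = P
x implies (x and (x and x)) = P implies P = P
not x and (x implies (x and (x and x))) = P and P = P
P ∈ {1, P}.

Yes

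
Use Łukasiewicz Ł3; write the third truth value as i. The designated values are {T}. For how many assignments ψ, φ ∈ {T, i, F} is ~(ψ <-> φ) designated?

Designated under: (ψ=T, φ=F); (ψ=F, φ=T).

2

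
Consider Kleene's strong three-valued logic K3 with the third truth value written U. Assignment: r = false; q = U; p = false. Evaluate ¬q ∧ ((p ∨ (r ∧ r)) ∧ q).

false

¬q = ¬U = U
r ∧ r = false ∧ false = false
p ∨ (r ∧ r) = false ∨ false = false
(p ∨ (r ∧ r)) ∧ q = false ∧ U = false
¬q ∧ ((p ∨ (r ∧ r)) ∧ q) = U ∧ false = false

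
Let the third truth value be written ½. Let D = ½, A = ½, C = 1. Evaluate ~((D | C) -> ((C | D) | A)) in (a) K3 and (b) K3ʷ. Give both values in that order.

In K3: D | C = ½ | 1 = 1
C | D = 1 | ½ = 1
(C | D) | A = 1 | ½ = 1
(D | C) -> ((C | D) | A) = 1 -> 1 = 1
~((D | C) -> ((C | D) | A)) = ~1 = 0
In K3ʷ: D | C = ½ | 1 = ½
C | D = 1 | ½ = ½
(C | D) | A = ½ | ½ = ½
(D | C) -> ((C | D) | A) = ½ -> ½ = ½  [any arg is the third value ⇒ result is the third value]
~((D | C) -> ((C | D) | A)) = ~½ = ½
They differ because K3 and K3ʷ treat ½ differently under the binary connectives.

0; ½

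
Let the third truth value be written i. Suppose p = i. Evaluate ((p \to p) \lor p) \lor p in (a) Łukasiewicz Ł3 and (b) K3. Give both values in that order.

In Łukasiewicz Ł3: p \to p = i \to i = ⊤  [min(1, 1−½+½)]
(p \to p) \lor p = ⊤ \lor i = ⊤
((p \to p) \lor p) \lor p = ⊤ \lor i = ⊤
In K3: p \to p = i \to i = i  [\lnot i \lor i]
(p \to p) \lor p = i \lor i = i
((p \to p) \lor p) \lor p = i \lor i = i
They differ because Łukasiewicz Ł3 and K3 treat i differently under implication.

⊤; i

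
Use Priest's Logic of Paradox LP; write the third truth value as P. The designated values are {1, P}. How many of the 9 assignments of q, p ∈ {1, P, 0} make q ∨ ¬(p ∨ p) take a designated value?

8

Of the 9 assignments, 8 give a value in {1, P}.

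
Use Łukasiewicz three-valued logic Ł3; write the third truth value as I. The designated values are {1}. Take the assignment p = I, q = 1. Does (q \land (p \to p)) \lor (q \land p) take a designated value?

p \to p = I \to I = 1  [min(1, 1−½+½)]
q \land (p \to p) = 1 \land 1 = 1
q \land p = 1 \land I = I
(q \land (p \to p)) \lor (q \land p) = 1 \lor I = 1
1 ∈ {1}.

Yes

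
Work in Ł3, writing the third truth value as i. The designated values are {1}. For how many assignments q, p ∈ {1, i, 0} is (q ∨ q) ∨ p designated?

5

Of the 9 assignments, 5 give a value in {1}.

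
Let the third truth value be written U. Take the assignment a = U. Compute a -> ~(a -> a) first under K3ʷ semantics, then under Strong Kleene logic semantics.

U; U

In K3ʷ: a -> a = U -> U = U
~(a -> a) = ~U = U
a -> ~(a -> a) = U -> U = U
In Strong Kleene logic: a -> a = U -> U = U
~(a -> a) = ~U = U
a -> ~(a -> a) = U -> U = U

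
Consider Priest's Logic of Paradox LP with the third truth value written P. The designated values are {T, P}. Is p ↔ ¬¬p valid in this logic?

Yes

Every assignment of p over {T, P, F} gives a value in {T, P}.
In particular, with p=P: p ↔ ¬¬p = P.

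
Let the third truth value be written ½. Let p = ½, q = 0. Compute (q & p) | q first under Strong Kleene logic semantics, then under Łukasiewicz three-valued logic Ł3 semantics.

0; 0

In Strong Kleene logic: q & p = 0 & ½ = 0
(q & p) | q = 0 | 0 = 0
In Łukasiewicz three-valued logic Ł3: q & p = 0 & ½ = 0
(q & p) | q = 0 | 0 = 0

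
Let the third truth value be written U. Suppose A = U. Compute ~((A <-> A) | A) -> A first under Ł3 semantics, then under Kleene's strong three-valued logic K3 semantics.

In Ł3: A <-> A = U <-> U = True
(A <-> A) | A = True | U = True
~((A <-> A) | A) = ~True = False
~((A <-> A) | A) -> A = False -> U = True
In Kleene's strong three-valued logic K3: A <-> A = U <-> U = U
(A <-> A) | A = U | U = U
~((A <-> A) | A) = ~U = U
~((A <-> A) | A) -> A = U -> U = U  [~U | U]
They differ because Ł3 and Kleene's strong three-valued logic K3 treat U differently under implication.

True; U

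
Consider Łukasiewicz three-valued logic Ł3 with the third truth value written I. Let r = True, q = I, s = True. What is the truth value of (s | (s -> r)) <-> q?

s -> r = True -> True = True
s | (s -> r) = True | True = True
(s | (s -> r)) <-> q = True <-> I = I  [1 − |1−½|]

I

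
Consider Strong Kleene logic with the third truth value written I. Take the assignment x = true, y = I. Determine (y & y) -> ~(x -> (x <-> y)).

I

y & y = I & I = I
x <-> y = true <-> I = I
x -> (x <-> y) = true -> I = I  [~true | I]
~(x -> (x <-> y)) = ~I = I
(y & y) -> ~(x -> (x <-> y)) = I -> I = I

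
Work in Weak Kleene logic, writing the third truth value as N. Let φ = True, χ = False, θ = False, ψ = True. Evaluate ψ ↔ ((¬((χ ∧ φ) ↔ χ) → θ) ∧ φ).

True

χ ∧ φ = False ∧ True = False
(χ ∧ φ) ↔ χ = False ↔ False = True
¬((χ ∧ φ) ↔ χ) = ¬True = False
¬((χ ∧ φ) ↔ χ) → θ = False → False = True
(¬((χ ∧ φ) ↔ χ) → θ) ∧ φ = True ∧ True = True
ψ ↔ ((¬((χ ∧ φ) ↔ χ) → θ) ∧ φ) = True ↔ True = True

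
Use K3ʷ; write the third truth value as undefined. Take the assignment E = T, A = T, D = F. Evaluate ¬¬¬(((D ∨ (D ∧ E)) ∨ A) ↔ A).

D ∧ E = F ∧ T = F
D ∨ (D ∧ E) = F ∨ F = F
(D ∨ (D ∧ E)) ∨ A = F ∨ T = T
((D ∨ (D ∧ E)) ∨ A) ↔ A = T ↔ T = T
¬(((D ∨ (D ∧ E)) ∨ A) ↔ A) = ¬T = F
¬¬(((D ∨ (D ∧ E)) ∨ A) ↔ A) = ¬F = T
¬¬¬(((D ∨ (D ∧ E)) ∨ A) ↔ A) = ¬T = F

F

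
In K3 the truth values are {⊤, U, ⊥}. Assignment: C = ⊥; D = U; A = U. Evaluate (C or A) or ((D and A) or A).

U

C or A = ⊥ or U = U
D and A = U and U = U
(D and A) or A = U or U = U
(C or A) or ((D and A) or A) = U or U = U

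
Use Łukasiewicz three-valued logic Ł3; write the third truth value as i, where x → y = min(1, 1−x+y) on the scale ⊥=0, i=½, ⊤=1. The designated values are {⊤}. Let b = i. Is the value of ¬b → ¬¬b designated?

Yes

¬b = ¬i = i
¬b = ¬i = i
¬¬b = ¬i = i
¬b → ¬¬b = i → i = ⊤  [min(1, 1−½+½)]
⊤ ∈ {⊤}.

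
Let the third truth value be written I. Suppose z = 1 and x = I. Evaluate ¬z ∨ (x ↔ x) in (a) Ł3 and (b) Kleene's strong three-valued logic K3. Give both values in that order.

In Ł3: ¬z = ¬1 = 0
x ↔ x = I ↔ I = 1  [1 − |½−½|]
¬z ∨ (x ↔ x) = 0 ∨ 1 = 1
In Kleene's strong three-valued logic K3: ¬z = ¬1 = 0
x ↔ x = I ↔ I = I
¬z ∨ (x ↔ x) = 0 ∨ I = I
They differ because Ł3 and Kleene's strong three-valued logic K3 treat I differently under implication.

1; I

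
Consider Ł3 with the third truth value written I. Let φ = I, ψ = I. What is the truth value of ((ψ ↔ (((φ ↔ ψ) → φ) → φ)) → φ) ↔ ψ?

φ ↔ ψ = I ↔ I = True  [1 − |½−½|]
(φ ↔ ψ) → φ = True → I = I
((φ ↔ ψ) → φ) → φ = I → I = True
ψ ↔ (((φ ↔ ψ) → φ) → φ) = I ↔ True = I
(ψ ↔ (((φ ↔ ψ) → φ) → φ)) → φ = I → I = True
((ψ ↔ (((φ ↔ ψ) → φ) → φ)) → φ) ↔ ψ = True ↔ I = I

I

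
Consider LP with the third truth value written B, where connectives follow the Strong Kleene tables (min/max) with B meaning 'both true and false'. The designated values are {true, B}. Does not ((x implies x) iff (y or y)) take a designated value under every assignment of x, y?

No

Countermodel: x=true, y=true gives false, which is not designated.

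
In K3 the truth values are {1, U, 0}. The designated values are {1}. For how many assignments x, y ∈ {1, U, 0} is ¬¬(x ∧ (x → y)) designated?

1

Designated under: (x=1, y=1).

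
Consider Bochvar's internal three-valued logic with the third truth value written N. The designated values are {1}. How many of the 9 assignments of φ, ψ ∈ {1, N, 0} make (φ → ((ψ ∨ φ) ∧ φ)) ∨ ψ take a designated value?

Designated under: (φ=1, ψ=1); (φ=1, ψ=0); (φ=0, ψ=1); (φ=0, ψ=0).

4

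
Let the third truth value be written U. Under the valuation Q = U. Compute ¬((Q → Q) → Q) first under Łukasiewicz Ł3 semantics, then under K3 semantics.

In Łukasiewicz Ł3: Q → Q = U → U = T  [min(1, 1−½+½)]
(Q → Q) → Q = T → U = U
¬((Q → Q) → Q) = ¬U = U
In K3: Q → Q = U → U = U
(Q → Q) → Q = U → U = U
¬((Q → Q) → Q) = ¬U = U

U; U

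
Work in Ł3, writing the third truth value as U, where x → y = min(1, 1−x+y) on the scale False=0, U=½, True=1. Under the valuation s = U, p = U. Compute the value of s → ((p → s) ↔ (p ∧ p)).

p → s = U → U = True  [min(1, 1−½+½)]
p ∧ p = U ∧ U = U
(p → s) ↔ (p ∧ p) = True ↔ U = U
s → ((p → s) ↔ (p ∧ p)) = U → U = True

True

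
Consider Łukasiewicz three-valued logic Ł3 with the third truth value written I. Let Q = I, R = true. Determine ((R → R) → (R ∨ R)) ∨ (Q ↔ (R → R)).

true

R → R = true → true = true
R ∨ R = true ∨ true = true
(R → R) → (R ∨ R) = true → true = true
R → R = true → true = true
Q ↔ (R → R) = I ↔ true = I  [1 − |½−1|]
((R → R) → (R ∨ R)) ∨ (Q ↔ (R → R)) = true ∨ I = true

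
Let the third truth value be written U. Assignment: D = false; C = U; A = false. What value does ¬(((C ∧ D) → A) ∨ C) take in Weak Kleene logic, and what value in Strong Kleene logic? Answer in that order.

In Weak Kleene logic: C ∧ D = U ∧ false = U
(C ∧ D) → A = U → false = U  [any arg is the third value ⇒ result is the third value]
((C ∧ D) → A) ∨ C = U ∨ U = U
¬(((C ∧ D) → A) ∨ C) = ¬U = U
In Strong Kleene logic: C ∧ D = U ∧ false = false
(C ∧ D) → A = false → false = true
((C ∧ D) → A) ∨ C = true ∨ U = true
¬(((C ∧ D) → A) ∨ C) = ¬true = false
They differ because Weak Kleene logic and Strong Kleene logic treat U differently under the binary connectives.

U; false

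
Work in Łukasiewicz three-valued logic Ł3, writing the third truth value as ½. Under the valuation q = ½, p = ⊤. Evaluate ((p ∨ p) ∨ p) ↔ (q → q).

⊤

p ∨ p = ⊤ ∨ ⊤ = ⊤
(p ∨ p) ∨ p = ⊤ ∨ ⊤ = ⊤
q → q = ½ → ½ = ⊤  [min(1, 1−½+½)]
((p ∨ p) ∨ p) ↔ (q → q) = ⊤ ↔ ⊤ = ⊤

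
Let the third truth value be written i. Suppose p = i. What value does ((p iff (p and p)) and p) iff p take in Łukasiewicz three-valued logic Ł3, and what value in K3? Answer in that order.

true; i

In Łukasiewicz three-valued logic Ł3: p and p = i and i = i
p iff (p and p) = i iff i = true  [1 − |½−½|]
(p iff (p and p)) and p = true and i = i
((p iff (p and p)) and p) iff p = i iff i = true
In K3: p and p = i and i = i
p iff (p and p) = i iff i = i
(p iff (p and p)) and p = i and i = i
((p iff (p and p)) and p) iff p = i iff i = i
They differ because Łukasiewicz three-valued logic Ł3 and K3 treat i differently under implication.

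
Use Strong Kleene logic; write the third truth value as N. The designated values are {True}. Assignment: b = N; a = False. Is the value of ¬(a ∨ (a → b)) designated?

No

a → b = False → N = True  [¬False ∨ N]
a ∨ (a → b) = False ∨ True = True
¬(a ∨ (a → b)) = ¬True = False
False ∉ {True}.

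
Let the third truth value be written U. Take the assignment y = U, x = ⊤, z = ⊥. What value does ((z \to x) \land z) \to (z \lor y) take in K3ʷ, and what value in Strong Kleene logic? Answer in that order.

U; ⊤

In K3ʷ: z \to x = ⊥ \to ⊤ = ⊤
(z \to x) \land z = ⊤ \land ⊥ = ⊥
z \lor y = ⊥ \lor U = U
((z \to x) \land z) \to (z \lor y) = ⊥ \to U = U  [any arg is the third value ⇒ result is the third value]
In Strong Kleene logic: z \to x = ⊥ \to ⊤ = ⊤
(z \to x) \land z = ⊤ \land ⊥ = ⊥
z \lor y = ⊥ \lor U = U
((z \to x) \land z) \to (z \lor y) = ⊥ \to U = ⊤  [\lnot ⊥ \lor U]
They differ because K3ʷ and Strong Kleene logic treat U differently under the binary connectives.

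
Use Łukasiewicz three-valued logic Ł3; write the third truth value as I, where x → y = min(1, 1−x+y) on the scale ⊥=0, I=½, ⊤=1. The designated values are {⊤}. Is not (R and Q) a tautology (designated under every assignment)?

Countermodel: R=⊤, Q=⊤ gives ⊥, which is not designated.

No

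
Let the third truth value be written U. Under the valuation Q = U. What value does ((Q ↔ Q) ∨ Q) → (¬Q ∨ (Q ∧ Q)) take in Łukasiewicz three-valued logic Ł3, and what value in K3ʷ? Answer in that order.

U; U

In Łukasiewicz three-valued logic Ł3: Q ↔ Q = U ↔ U = T  [1 − |½−½|]
(Q ↔ Q) ∨ Q = T ∨ U = T
¬Q = ¬U = U
Q ∧ Q = U ∧ U = U
¬Q ∨ (Q ∧ Q) = U ∨ U = U
((Q ↔ Q) ∨ Q) → (¬Q ∨ (Q ∧ Q)) = T → U = U
In K3ʷ: Q ↔ Q = U ↔ U = U
(Q ↔ Q) ∨ Q = U ∨ U = U
¬Q = ¬U = U
Q ∧ Q = U ∧ U = U
¬Q ∨ (Q ∧ Q) = U ∨ U = U
((Q ↔ Q) ∨ Q) → (¬Q ∨ (Q ∧ Q)) = U → U = U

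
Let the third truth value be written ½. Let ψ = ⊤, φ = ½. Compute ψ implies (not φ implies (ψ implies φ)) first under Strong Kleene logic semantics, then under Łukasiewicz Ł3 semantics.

In Strong Kleene logic: not φ = not ½ = ½
ψ implies φ = ⊤ implies ½ = ½  [not ⊤ or ½]
not φ implies (ψ implies φ) = ½ implies ½ = ½
ψ implies (not φ implies (ψ implies φ)) = ⊤ implies ½ = ½
In Łukasiewicz Ł3: not φ = not ½ = ½
ψ implies φ = ⊤ implies ½ = ½  [min(1, 1−1+½)]
not φ implies (ψ implies φ) = ½ implies ½ = ⊤
ψ implies (not φ implies (ψ implies φ)) = ⊤ implies ⊤ = ⊤
They differ because Strong Kleene logic and Łukasiewicz Ł3 treat ½ differently under implication.

½; ⊤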